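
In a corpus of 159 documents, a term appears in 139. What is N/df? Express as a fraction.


IDF ratio = N / df
= 159 / 139
= 159/139

159/139


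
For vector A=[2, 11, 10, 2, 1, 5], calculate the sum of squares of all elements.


|A|^2 = sum of squared components
A[0]^2 = 2^2 = 4
A[1]^2 = 11^2 = 121
A[2]^2 = 10^2 = 100
A[3]^2 = 2^2 = 4
A[4]^2 = 1^2 = 1
A[5]^2 = 5^2 = 25
Sum = 4 + 121 + 100 + 4 + 1 + 25 = 255

255


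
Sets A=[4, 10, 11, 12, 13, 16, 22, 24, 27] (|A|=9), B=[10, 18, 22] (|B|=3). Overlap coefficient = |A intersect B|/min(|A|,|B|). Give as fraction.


A intersect B = [10, 22]
|A intersect B| = 2
min(|A|, |B|) = min(9, 3) = 3
Overlap = 2 / 3 = 2/3

2/3


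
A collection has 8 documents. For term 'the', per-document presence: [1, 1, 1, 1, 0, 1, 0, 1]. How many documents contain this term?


Checking each document for 'the':
Doc 1: present
Doc 2: present
Doc 3: present
Doc 4: present
Doc 5: absent
Doc 6: present
Doc 7: absent
Doc 8: present
df = sum of presences = 1 + 1 + 1 + 1 + 0 + 1 + 0 + 1 = 6

6


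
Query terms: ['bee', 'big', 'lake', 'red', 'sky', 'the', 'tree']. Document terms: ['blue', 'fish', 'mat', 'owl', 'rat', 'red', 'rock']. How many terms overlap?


Query terms: ['bee', 'big', 'lake', 'red', 'sky', 'the', 'tree']
Document terms: ['blue', 'fish', 'mat', 'owl', 'rat', 'red', 'rock']
Common terms: ['red']
Overlap count = 1

1


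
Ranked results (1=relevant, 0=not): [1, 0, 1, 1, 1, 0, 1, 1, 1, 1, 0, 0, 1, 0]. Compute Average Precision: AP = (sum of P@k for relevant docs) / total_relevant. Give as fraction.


Computing P@k for each relevant position:
Position 1: relevant, P@1 = 1/1 = 1
Position 2: not relevant
Position 3: relevant, P@3 = 2/3 = 2/3
Position 4: relevant, P@4 = 3/4 = 3/4
Position 5: relevant, P@5 = 4/5 = 4/5
Position 6: not relevant
Position 7: relevant, P@7 = 5/7 = 5/7
Position 8: relevant, P@8 = 6/8 = 3/4
Position 9: relevant, P@9 = 7/9 = 7/9
Position 10: relevant, P@10 = 8/10 = 4/5
Position 11: not relevant
Position 12: not relevant
Position 13: relevant, P@13 = 9/13 = 9/13
Position 14: not relevant
Sum of P@k = 1 + 2/3 + 3/4 + 4/5 + 5/7 + 3/4 + 7/9 + 4/5 + 9/13 = 56929/8190
AP = 56929/8190 / 9 = 56929/73710

56929/73710


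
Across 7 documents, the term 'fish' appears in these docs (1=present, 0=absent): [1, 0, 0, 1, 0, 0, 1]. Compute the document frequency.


Checking each document for 'fish':
Doc 1: present
Doc 2: absent
Doc 3: absent
Doc 4: present
Doc 5: absent
Doc 6: absent
Doc 7: present
df = sum of presences = 1 + 0 + 0 + 1 + 0 + 0 + 1 = 3

3


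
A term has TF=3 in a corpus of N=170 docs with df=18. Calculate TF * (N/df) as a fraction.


TF * (N/df)
= 3 * (170/18)
= 3 * 85/9
= 85/3

85/3


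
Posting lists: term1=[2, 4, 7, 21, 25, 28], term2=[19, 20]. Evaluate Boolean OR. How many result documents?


Boolean OR: find union of posting lists
term1 docs: [2, 4, 7, 21, 25, 28]
term2 docs: [19, 20]
Union: [2, 4, 7, 19, 20, 21, 25, 28]
|union| = 8

8


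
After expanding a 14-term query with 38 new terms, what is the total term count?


Original terms: 14
Expansion terms: 38
Total = 14 + 38 = 52

52


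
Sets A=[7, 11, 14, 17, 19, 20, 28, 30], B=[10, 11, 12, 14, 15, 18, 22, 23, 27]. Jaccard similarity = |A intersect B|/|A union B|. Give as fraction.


A intersect B = [11, 14]
|A intersect B| = 2
A union B = [7, 10, 11, 12, 14, 15, 17, 18, 19, 20, 22, 23, 27, 28, 30]
|A union B| = 15
Jaccard = 2/15 = 2/15

2/15


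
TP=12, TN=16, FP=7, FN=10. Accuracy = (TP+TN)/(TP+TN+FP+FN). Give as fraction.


Accuracy = (TP + TN) / (TP + TN + FP + FN)
TP + TN = 12 + 16 = 28
Total = 12 + 16 + 7 + 10 = 45
Accuracy = 28 / 45 = 28/45

28/45


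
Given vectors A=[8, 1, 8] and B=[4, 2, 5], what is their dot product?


Dot product = sum of element-wise products
A[0]*B[0] = 8*4 = 32
A[1]*B[1] = 1*2 = 2
A[2]*B[2] = 8*5 = 40
Sum = 32 + 2 + 40 = 74

74


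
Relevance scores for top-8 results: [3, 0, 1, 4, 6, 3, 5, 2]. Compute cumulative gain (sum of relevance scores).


Cumulative Gain = sum of relevance scores
Position 1: rel=3, running sum=3
Position 2: rel=0, running sum=3
Position 3: rel=1, running sum=4
Position 4: rel=4, running sum=8
Position 5: rel=6, running sum=14
Position 6: rel=3, running sum=17
Position 7: rel=5, running sum=22
Position 8: rel=2, running sum=24
CG = 24

24


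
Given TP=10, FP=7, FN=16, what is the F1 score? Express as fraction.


F1 = 2 * P * R / (P + R)
P = TP/(TP+FP) = 10/17 = 10/17
R = TP/(TP+FN) = 10/26 = 5/13
2 * P * R = 2 * 10/17 * 5/13 = 100/221
P + R = 10/17 + 5/13 = 215/221
F1 = 100/221 / 215/221 = 20/43

20/43


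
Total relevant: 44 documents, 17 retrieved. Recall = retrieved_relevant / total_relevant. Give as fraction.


Recall = retrieved_relevant / total_relevant
= 17 / 44
= 17 / (17 + 27)
= 17/44

17/44


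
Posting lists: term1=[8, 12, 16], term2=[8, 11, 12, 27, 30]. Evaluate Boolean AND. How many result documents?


Boolean AND: find intersection of posting lists
term1 docs: [8, 12, 16]
term2 docs: [8, 11, 12, 27, 30]
Intersection: [8, 12]
|intersection| = 2

2


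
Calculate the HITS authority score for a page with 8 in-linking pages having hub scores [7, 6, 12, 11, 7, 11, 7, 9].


Authority = sum of hub scores of in-linkers
In-link 1: hub score = 7
In-link 2: hub score = 6
In-link 3: hub score = 12
In-link 4: hub score = 11
In-link 5: hub score = 7
In-link 6: hub score = 11
In-link 7: hub score = 7
In-link 8: hub score = 9
Authority = 7 + 6 + 12 + 11 + 7 + 11 + 7 + 9 = 70

70


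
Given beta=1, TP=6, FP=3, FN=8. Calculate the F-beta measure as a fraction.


P = TP/(TP+FP) = 6/9 = 2/3
R = TP/(TP+FN) = 6/14 = 3/7
beta^2 = 1^2 = 1
(1 + beta^2) = 2
Numerator = (1+beta^2)*P*R = 4/7
Denominator = beta^2*P + R = 2/3 + 3/7 = 23/21
F_beta = 12/23

12/23


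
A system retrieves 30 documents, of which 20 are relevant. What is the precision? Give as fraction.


Precision = relevant_retrieved / total_retrieved
= 20 / 30
= 20 / (20 + 10)
= 2/3

2/3


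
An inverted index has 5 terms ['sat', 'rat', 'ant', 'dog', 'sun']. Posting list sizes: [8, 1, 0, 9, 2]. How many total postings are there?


Summing posting list sizes:
'sat': 8 postings
'rat': 1 postings
'ant': 0 postings
'dog': 9 postings
'sun': 2 postings
Total = 8 + 1 + 0 + 9 + 2 = 20

20


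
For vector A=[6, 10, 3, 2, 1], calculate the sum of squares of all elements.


|A|^2 = sum of squared components
A[0]^2 = 6^2 = 36
A[1]^2 = 10^2 = 100
A[2]^2 = 3^2 = 9
A[3]^2 = 2^2 = 4
A[4]^2 = 1^2 = 1
Sum = 36 + 100 + 9 + 4 + 1 = 150

150


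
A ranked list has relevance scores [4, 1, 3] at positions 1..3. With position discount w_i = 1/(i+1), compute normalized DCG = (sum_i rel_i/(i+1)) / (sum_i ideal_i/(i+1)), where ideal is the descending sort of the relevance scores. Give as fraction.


Position discount weights w_i = 1/(i+1) for i=1..3:
Weights = [1/2, 1/3, 1/4]
Actual relevance: [4, 1, 3]
DCG = 4/2 + 1/3 + 3/4 = 37/12
Ideal relevance (sorted desc): [4, 3, 1]
Ideal DCG = 4/2 + 3/3 + 1/4 = 13/4
nDCG = DCG / ideal_DCG = 37/12 / 13/4 = 37/39

37/39


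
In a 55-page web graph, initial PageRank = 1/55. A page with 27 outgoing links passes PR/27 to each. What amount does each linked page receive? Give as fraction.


Initial PR = 1/55 = 1/55
Outlinks = 27
Contribution per link = PR / outlinks
= 1/55 / 27
= 1/1485

1/1485


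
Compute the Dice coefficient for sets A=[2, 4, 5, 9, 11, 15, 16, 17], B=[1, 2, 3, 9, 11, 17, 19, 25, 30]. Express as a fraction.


A intersect B = [2, 9, 11, 17]
|A intersect B| = 4
|A| = 8, |B| = 9
Dice = 2*4 / (8+9)
= 8 / 17 = 8/17

8/17


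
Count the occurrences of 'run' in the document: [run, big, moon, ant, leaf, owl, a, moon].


Document has 8 words
Scanning for 'run':
Found at positions: [0]
Count = 1

1


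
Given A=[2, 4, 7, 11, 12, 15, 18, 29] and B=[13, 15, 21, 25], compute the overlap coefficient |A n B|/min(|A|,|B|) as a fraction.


A intersect B = [15]
|A intersect B| = 1
min(|A|, |B|) = min(8, 4) = 4
Overlap = 1 / 4 = 1/4

1/4


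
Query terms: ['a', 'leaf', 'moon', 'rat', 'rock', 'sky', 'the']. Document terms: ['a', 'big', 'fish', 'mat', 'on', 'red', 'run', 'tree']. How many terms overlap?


Query terms: ['a', 'leaf', 'moon', 'rat', 'rock', 'sky', 'the']
Document terms: ['a', 'big', 'fish', 'mat', 'on', 'red', 'run', 'tree']
Common terms: ['a']
Overlap count = 1

1


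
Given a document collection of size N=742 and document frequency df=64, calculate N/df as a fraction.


IDF ratio = N / df
= 742 / 64
= 371/32

371/32


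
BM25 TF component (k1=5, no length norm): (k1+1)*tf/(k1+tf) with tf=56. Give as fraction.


BM25 TF component = (k1+1)*tf / (k1+tf)
k1 = 5, tf = 56
Numerator = (5+1)*56 = 336
Denominator = 5 + 56 = 61
= 336/61 = 336/61

336/61


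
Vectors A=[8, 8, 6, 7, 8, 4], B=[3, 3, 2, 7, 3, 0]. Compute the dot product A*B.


Dot product = sum of element-wise products
A[0]*B[0] = 8*3 = 24
A[1]*B[1] = 8*3 = 24
A[2]*B[2] = 6*2 = 12
A[3]*B[3] = 7*7 = 49
A[4]*B[4] = 8*3 = 24
A[5]*B[5] = 4*0 = 0
Sum = 24 + 24 + 12 + 49 + 24 + 0 = 133

133


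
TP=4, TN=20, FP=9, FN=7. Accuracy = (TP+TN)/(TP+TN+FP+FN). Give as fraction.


Accuracy = (TP + TN) / (TP + TN + FP + FN)
TP + TN = 4 + 20 = 24
Total = 4 + 20 + 9 + 7 = 40
Accuracy = 24 / 40 = 3/5

3/5


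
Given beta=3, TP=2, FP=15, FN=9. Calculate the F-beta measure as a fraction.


P = TP/(TP+FP) = 2/17 = 2/17
R = TP/(TP+FN) = 2/11 = 2/11
beta^2 = 3^2 = 9
(1 + beta^2) = 10
Numerator = (1+beta^2)*P*R = 40/187
Denominator = beta^2*P + R = 18/17 + 2/11 = 232/187
F_beta = 5/29

5/29


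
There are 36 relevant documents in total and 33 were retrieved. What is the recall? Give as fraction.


Recall = retrieved_relevant / total_relevant
= 33 / 36
= 33 / (33 + 3)
= 11/12

11/12


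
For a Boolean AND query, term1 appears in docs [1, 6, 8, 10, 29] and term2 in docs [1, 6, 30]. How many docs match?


Boolean AND: find intersection of posting lists
term1 docs: [1, 6, 8, 10, 29]
term2 docs: [1, 6, 30]
Intersection: [1, 6]
|intersection| = 2

2


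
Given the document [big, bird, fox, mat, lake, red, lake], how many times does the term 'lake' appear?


Document has 7 words
Scanning for 'lake':
Found at positions: [4, 6]
Count = 2

2


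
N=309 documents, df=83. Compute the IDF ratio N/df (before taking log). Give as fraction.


IDF ratio = N / df
= 309 / 83
= 309/83

309/83


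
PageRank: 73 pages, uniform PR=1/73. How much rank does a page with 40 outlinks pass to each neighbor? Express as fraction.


Initial PR = 1/73 = 1/73
Outlinks = 40
Contribution per link = PR / outlinks
= 1/73 / 40
= 1/2920

1/2920


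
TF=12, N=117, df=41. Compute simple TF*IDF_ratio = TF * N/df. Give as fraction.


TF * (N/df)
= 12 * (117/41)
= 12 * 117/41
= 1404/41

1404/41


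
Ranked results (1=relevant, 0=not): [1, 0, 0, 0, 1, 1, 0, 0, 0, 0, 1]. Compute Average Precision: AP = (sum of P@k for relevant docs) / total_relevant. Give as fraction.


Computing P@k for each relevant position:
Position 1: relevant, P@1 = 1/1 = 1
Position 2: not relevant
Position 3: not relevant
Position 4: not relevant
Position 5: relevant, P@5 = 2/5 = 2/5
Position 6: relevant, P@6 = 3/6 = 1/2
Position 7: not relevant
Position 8: not relevant
Position 9: not relevant
Position 10: not relevant
Position 11: relevant, P@11 = 4/11 = 4/11
Sum of P@k = 1 + 2/5 + 1/2 + 4/11 = 249/110
AP = 249/110 / 4 = 249/440

249/440


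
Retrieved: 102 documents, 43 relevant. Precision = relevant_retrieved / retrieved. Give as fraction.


Precision = relevant_retrieved / total_retrieved
= 43 / 102
= 43 / (43 + 59)
= 43/102

43/102


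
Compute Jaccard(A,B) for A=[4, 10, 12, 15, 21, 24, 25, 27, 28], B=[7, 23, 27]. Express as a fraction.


A intersect B = [27]
|A intersect B| = 1
A union B = [4, 7, 10, 12, 15, 21, 23, 24, 25, 27, 28]
|A union B| = 11
Jaccard = 1/11 = 1/11

1/11


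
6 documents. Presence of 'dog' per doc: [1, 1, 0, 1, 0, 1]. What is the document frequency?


Checking each document for 'dog':
Doc 1: present
Doc 2: present
Doc 3: absent
Doc 4: present
Doc 5: absent
Doc 6: present
df = sum of presences = 1 + 1 + 0 + 1 + 0 + 1 = 4

4


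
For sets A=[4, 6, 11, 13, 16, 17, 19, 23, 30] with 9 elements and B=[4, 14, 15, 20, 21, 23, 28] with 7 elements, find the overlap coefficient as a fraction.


A intersect B = [4, 23]
|A intersect B| = 2
min(|A|, |B|) = min(9, 7) = 7
Overlap = 2 / 7 = 2/7

2/7


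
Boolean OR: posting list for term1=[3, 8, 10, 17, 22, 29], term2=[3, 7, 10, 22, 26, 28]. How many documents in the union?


Boolean OR: find union of posting lists
term1 docs: [3, 8, 10, 17, 22, 29]
term2 docs: [3, 7, 10, 22, 26, 28]
Union: [3, 7, 8, 10, 17, 22, 26, 28, 29]
|union| = 9

9


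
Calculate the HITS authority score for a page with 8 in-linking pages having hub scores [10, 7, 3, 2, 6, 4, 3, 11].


Authority = sum of hub scores of in-linkers
In-link 1: hub score = 10
In-link 2: hub score = 7
In-link 3: hub score = 3
In-link 4: hub score = 2
In-link 5: hub score = 6
In-link 6: hub score = 4
In-link 7: hub score = 3
In-link 8: hub score = 11
Authority = 10 + 7 + 3 + 2 + 6 + 4 + 3 + 11 = 46

46


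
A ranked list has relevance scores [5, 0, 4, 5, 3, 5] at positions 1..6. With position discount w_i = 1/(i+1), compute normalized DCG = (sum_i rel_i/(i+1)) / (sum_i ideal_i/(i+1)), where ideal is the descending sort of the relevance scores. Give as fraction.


Position discount weights w_i = 1/(i+1) for i=1..6:
Weights = [1/2, 1/3, 1/4, 1/5, 1/6, 1/7]
Actual relevance: [5, 0, 4, 5, 3, 5]
DCG = 5/2 + 0/3 + 4/4 + 5/5 + 3/6 + 5/7 = 40/7
Ideal relevance (sorted desc): [5, 5, 5, 4, 3, 0]
Ideal DCG = 5/2 + 5/3 + 5/4 + 4/5 + 3/6 + 0/7 = 403/60
nDCG = DCG / ideal_DCG = 40/7 / 403/60 = 2400/2821

2400/2821


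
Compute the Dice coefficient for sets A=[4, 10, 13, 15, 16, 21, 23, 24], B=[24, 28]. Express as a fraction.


A intersect B = [24]
|A intersect B| = 1
|A| = 8, |B| = 2
Dice = 2*1 / (8+2)
= 2 / 10 = 1/5

1/5


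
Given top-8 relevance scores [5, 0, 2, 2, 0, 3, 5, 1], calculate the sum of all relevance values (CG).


Cumulative Gain = sum of relevance scores
Position 1: rel=5, running sum=5
Position 2: rel=0, running sum=5
Position 3: rel=2, running sum=7
Position 4: rel=2, running sum=9
Position 5: rel=0, running sum=9
Position 6: rel=3, running sum=12
Position 7: rel=5, running sum=17
Position 8: rel=1, running sum=18
CG = 18

18


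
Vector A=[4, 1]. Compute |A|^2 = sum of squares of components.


|A|^2 = sum of squared components
A[0]^2 = 4^2 = 16
A[1]^2 = 1^2 = 1
Sum = 16 + 1 = 17

17


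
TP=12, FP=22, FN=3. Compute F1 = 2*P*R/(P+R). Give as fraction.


F1 = 2 * P * R / (P + R)
P = TP/(TP+FP) = 12/34 = 6/17
R = TP/(TP+FN) = 12/15 = 4/5
2 * P * R = 2 * 6/17 * 4/5 = 48/85
P + R = 6/17 + 4/5 = 98/85
F1 = 48/85 / 98/85 = 24/49

24/49


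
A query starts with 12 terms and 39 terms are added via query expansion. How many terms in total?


Original terms: 12
Expansion terms: 39
Total = 12 + 39 = 51

51


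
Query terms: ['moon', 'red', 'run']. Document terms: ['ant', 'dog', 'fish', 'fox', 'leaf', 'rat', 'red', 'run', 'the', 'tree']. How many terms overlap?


Query terms: ['moon', 'red', 'run']
Document terms: ['ant', 'dog', 'fish', 'fox', 'leaf', 'rat', 'red', 'run', 'the', 'tree']
Common terms: ['red', 'run']
Overlap count = 2

2


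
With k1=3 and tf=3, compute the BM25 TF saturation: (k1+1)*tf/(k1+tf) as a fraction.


BM25 TF component = (k1+1)*tf / (k1+tf)
k1 = 3, tf = 3
Numerator = (3+1)*3 = 12
Denominator = 3 + 3 = 6
= 12/6 = 2

2


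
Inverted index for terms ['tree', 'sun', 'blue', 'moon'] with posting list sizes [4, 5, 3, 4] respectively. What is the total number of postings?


Summing posting list sizes:
'tree': 4 postings
'sun': 5 postings
'blue': 3 postings
'moon': 4 postings
Total = 4 + 5 + 3 + 4 = 16

16


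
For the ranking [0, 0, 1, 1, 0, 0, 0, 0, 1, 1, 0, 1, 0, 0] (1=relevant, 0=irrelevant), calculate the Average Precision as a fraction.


Computing P@k for each relevant position:
Position 1: not relevant
Position 2: not relevant
Position 3: relevant, P@3 = 1/3 = 1/3
Position 4: relevant, P@4 = 2/4 = 1/2
Position 5: not relevant
Position 6: not relevant
Position 7: not relevant
Position 8: not relevant
Position 9: relevant, P@9 = 3/9 = 1/3
Position 10: relevant, P@10 = 4/10 = 2/5
Position 11: not relevant
Position 12: relevant, P@12 = 5/12 = 5/12
Position 13: not relevant
Position 14: not relevant
Sum of P@k = 1/3 + 1/2 + 1/3 + 2/5 + 5/12 = 119/60
AP = 119/60 / 5 = 119/300

119/300


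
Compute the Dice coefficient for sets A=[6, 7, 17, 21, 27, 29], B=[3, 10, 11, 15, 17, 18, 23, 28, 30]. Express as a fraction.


A intersect B = [17]
|A intersect B| = 1
|A| = 6, |B| = 9
Dice = 2*1 / (6+9)
= 2 / 15 = 2/15

2/15


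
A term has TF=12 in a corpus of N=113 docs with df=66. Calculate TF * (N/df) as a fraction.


TF * (N/df)
= 12 * (113/66)
= 12 * 113/66
= 226/11

226/11


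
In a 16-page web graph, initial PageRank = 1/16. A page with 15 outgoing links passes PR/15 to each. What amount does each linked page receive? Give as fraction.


Initial PR = 1/16 = 1/16
Outlinks = 15
Contribution per link = PR / outlinks
= 1/16 / 15
= 1/240

1/240


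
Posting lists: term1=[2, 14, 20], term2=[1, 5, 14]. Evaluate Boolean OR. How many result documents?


Boolean OR: find union of posting lists
term1 docs: [2, 14, 20]
term2 docs: [1, 5, 14]
Union: [1, 2, 5, 14, 20]
|union| = 5

5


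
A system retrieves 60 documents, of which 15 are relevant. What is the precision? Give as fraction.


Precision = relevant_retrieved / total_retrieved
= 15 / 60
= 15 / (15 + 45)
= 1/4

1/4


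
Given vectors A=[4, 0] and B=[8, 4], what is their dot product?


Dot product = sum of element-wise products
A[0]*B[0] = 4*8 = 32
A[1]*B[1] = 0*4 = 0
Sum = 32 + 0 = 32

32


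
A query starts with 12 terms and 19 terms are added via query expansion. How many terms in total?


Original terms: 12
Expansion terms: 19
Total = 12 + 19 = 31

31


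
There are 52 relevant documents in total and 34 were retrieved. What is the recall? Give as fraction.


Recall = retrieved_relevant / total_relevant
= 34 / 52
= 34 / (34 + 18)
= 17/26

17/26


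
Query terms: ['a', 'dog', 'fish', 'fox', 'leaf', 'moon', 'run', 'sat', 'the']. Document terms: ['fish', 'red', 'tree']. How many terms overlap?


Query terms: ['a', 'dog', 'fish', 'fox', 'leaf', 'moon', 'run', 'sat', 'the']
Document terms: ['fish', 'red', 'tree']
Common terms: ['fish']
Overlap count = 1

1


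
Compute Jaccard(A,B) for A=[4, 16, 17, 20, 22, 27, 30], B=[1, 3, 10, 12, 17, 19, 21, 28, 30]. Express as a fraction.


A intersect B = [17, 30]
|A intersect B| = 2
A union B = [1, 3, 4, 10, 12, 16, 17, 19, 20, 21, 22, 27, 28, 30]
|A union B| = 14
Jaccard = 2/14 = 1/7

1/7


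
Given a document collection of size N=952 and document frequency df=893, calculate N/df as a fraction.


IDF ratio = N / df
= 952 / 893
= 952/893

952/893


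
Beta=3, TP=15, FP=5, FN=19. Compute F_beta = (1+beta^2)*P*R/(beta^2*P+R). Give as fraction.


P = TP/(TP+FP) = 15/20 = 3/4
R = TP/(TP+FN) = 15/34 = 15/34
beta^2 = 3^2 = 9
(1 + beta^2) = 10
Numerator = (1+beta^2)*P*R = 225/68
Denominator = beta^2*P + R = 27/4 + 15/34 = 489/68
F_beta = 75/163

75/163


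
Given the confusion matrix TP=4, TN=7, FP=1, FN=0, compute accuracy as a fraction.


Accuracy = (TP + TN) / (TP + TN + FP + FN)
TP + TN = 4 + 7 = 11
Total = 4 + 7 + 1 + 0 = 12
Accuracy = 11 / 12 = 11/12

11/12


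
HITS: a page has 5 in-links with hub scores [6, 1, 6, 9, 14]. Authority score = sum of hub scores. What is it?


Authority = sum of hub scores of in-linkers
In-link 1: hub score = 6
In-link 2: hub score = 1
In-link 3: hub score = 6
In-link 4: hub score = 9
In-link 5: hub score = 14
Authority = 6 + 1 + 6 + 9 + 14 = 36

36


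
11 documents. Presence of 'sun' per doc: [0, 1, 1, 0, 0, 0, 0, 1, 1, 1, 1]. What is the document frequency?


Checking each document for 'sun':
Doc 1: absent
Doc 2: present
Doc 3: present
Doc 4: absent
Doc 5: absent
Doc 6: absent
Doc 7: absent
Doc 8: present
Doc 9: present
Doc 10: present
Doc 11: present
df = sum of presences = 0 + 1 + 1 + 0 + 0 + 0 + 0 + 1 + 1 + 1 + 1 = 6

6


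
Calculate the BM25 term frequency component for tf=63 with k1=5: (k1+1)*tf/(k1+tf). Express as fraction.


BM25 TF component = (k1+1)*tf / (k1+tf)
k1 = 5, tf = 63
Numerator = (5+1)*63 = 378
Denominator = 5 + 63 = 68
= 378/68 = 189/34

189/34


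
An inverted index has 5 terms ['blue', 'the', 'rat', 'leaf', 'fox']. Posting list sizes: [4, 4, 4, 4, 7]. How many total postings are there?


Summing posting list sizes:
'blue': 4 postings
'the': 4 postings
'rat': 4 postings
'leaf': 4 postings
'fox': 7 postings
Total = 4 + 4 + 4 + 4 + 7 = 23

23


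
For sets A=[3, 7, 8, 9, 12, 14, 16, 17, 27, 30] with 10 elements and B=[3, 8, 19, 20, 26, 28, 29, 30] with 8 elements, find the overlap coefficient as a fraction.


A intersect B = [3, 8, 30]
|A intersect B| = 3
min(|A|, |B|) = min(10, 8) = 8
Overlap = 3 / 8 = 3/8

3/8


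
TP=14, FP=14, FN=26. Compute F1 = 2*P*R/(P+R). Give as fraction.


F1 = 2 * P * R / (P + R)
P = TP/(TP+FP) = 14/28 = 1/2
R = TP/(TP+FN) = 14/40 = 7/20
2 * P * R = 2 * 1/2 * 7/20 = 7/20
P + R = 1/2 + 7/20 = 17/20
F1 = 7/20 / 17/20 = 7/17

7/17


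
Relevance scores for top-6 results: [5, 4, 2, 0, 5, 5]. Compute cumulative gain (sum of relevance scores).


Cumulative Gain = sum of relevance scores
Position 1: rel=5, running sum=5
Position 2: rel=4, running sum=9
Position 3: rel=2, running sum=11
Position 4: rel=0, running sum=11
Position 5: rel=5, running sum=16
Position 6: rel=5, running sum=21
CG = 21

21


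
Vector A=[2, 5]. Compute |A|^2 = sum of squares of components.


|A|^2 = sum of squared components
A[0]^2 = 2^2 = 4
A[1]^2 = 5^2 = 25
Sum = 4 + 25 = 29

29


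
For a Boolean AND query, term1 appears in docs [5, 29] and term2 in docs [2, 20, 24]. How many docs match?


Boolean AND: find intersection of posting lists
term1 docs: [5, 29]
term2 docs: [2, 20, 24]
Intersection: []
|intersection| = 0

0


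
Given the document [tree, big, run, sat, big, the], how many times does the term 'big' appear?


Document has 6 words
Scanning for 'big':
Found at positions: [1, 4]
Count = 2

2


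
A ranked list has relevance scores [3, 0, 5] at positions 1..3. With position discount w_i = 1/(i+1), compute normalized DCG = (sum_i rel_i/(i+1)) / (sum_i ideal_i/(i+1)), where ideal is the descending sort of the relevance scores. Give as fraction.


Position discount weights w_i = 1/(i+1) for i=1..3:
Weights = [1/2, 1/3, 1/4]
Actual relevance: [3, 0, 5]
DCG = 3/2 + 0/3 + 5/4 = 11/4
Ideal relevance (sorted desc): [5, 3, 0]
Ideal DCG = 5/2 + 3/3 + 0/4 = 7/2
nDCG = DCG / ideal_DCG = 11/4 / 7/2 = 11/14

11/14


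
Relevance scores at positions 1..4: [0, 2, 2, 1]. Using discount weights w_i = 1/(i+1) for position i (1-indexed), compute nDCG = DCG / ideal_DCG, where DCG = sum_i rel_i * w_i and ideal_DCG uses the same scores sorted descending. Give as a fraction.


Position discount weights w_i = 1/(i+1) for i=1..4:
Weights = [1/2, 1/3, 1/4, 1/5]
Actual relevance: [0, 2, 2, 1]
DCG = 0/2 + 2/3 + 2/4 + 1/5 = 41/30
Ideal relevance (sorted desc): [2, 2, 1, 0]
Ideal DCG = 2/2 + 2/3 + 1/4 + 0/5 = 23/12
nDCG = DCG / ideal_DCG = 41/30 / 23/12 = 82/115

82/115


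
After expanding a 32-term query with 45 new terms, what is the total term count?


Original terms: 32
Expansion terms: 45
Total = 32 + 45 = 77

77


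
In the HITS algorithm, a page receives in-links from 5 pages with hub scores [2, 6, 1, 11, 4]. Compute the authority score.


Authority = sum of hub scores of in-linkers
In-link 1: hub score = 2
In-link 2: hub score = 6
In-link 3: hub score = 1
In-link 4: hub score = 11
In-link 5: hub score = 4
Authority = 2 + 6 + 1 + 11 + 4 = 24

24


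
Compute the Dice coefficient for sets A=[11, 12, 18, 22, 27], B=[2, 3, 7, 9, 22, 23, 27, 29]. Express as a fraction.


A intersect B = [22, 27]
|A intersect B| = 2
|A| = 5, |B| = 8
Dice = 2*2 / (5+8)
= 4 / 13 = 4/13

4/13


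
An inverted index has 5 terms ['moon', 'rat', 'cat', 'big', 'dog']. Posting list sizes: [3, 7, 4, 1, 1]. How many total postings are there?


Summing posting list sizes:
'moon': 3 postings
'rat': 7 postings
'cat': 4 postings
'big': 1 postings
'dog': 1 postings
Total = 3 + 7 + 4 + 1 + 1 = 16

16


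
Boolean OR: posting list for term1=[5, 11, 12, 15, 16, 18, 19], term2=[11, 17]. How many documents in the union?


Boolean OR: find union of posting lists
term1 docs: [5, 11, 12, 15, 16, 18, 19]
term2 docs: [11, 17]
Union: [5, 11, 12, 15, 16, 17, 18, 19]
|union| = 8

8


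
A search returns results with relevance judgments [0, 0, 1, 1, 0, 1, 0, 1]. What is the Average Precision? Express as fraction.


Computing P@k for each relevant position:
Position 1: not relevant
Position 2: not relevant
Position 3: relevant, P@3 = 1/3 = 1/3
Position 4: relevant, P@4 = 2/4 = 1/2
Position 5: not relevant
Position 6: relevant, P@6 = 3/6 = 1/2
Position 7: not relevant
Position 8: relevant, P@8 = 4/8 = 1/2
Sum of P@k = 1/3 + 1/2 + 1/2 + 1/2 = 11/6
AP = 11/6 / 4 = 11/24

11/24


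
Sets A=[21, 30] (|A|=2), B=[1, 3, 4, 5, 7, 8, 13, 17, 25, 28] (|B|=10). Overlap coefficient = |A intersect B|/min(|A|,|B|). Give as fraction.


A intersect B = []
|A intersect B| = 0
min(|A|, |B|) = min(2, 10) = 2
Overlap = 0 / 2 = 0

0


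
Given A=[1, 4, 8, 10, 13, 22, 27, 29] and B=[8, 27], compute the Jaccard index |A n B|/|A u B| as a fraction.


A intersect B = [8, 27]
|A intersect B| = 2
A union B = [1, 4, 8, 10, 13, 22, 27, 29]
|A union B| = 8
Jaccard = 2/8 = 1/4

1/4


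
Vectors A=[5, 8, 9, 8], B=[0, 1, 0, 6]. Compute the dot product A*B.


Dot product = sum of element-wise products
A[0]*B[0] = 5*0 = 0
A[1]*B[1] = 8*1 = 8
A[2]*B[2] = 9*0 = 0
A[3]*B[3] = 8*6 = 48
Sum = 0 + 8 + 0 + 48 = 56

56


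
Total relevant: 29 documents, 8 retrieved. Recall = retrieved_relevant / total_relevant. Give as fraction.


Recall = retrieved_relevant / total_relevant
= 8 / 29
= 8 / (8 + 21)
= 8/29

8/29


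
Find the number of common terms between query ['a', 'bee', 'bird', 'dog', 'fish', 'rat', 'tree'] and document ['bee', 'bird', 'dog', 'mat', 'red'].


Query terms: ['a', 'bee', 'bird', 'dog', 'fish', 'rat', 'tree']
Document terms: ['bee', 'bird', 'dog', 'mat', 'red']
Common terms: ['bee', 'bird', 'dog']
Overlap count = 3

3


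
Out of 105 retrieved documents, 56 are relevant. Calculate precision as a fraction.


Precision = relevant_retrieved / total_retrieved
= 56 / 105
= 56 / (56 + 49)
= 8/15

8/15


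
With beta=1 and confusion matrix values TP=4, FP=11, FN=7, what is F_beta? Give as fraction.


P = TP/(TP+FP) = 4/15 = 4/15
R = TP/(TP+FN) = 4/11 = 4/11
beta^2 = 1^2 = 1
(1 + beta^2) = 2
Numerator = (1+beta^2)*P*R = 32/165
Denominator = beta^2*P + R = 4/15 + 4/11 = 104/165
F_beta = 4/13

4/13


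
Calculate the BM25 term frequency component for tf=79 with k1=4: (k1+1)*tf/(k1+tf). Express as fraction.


BM25 TF component = (k1+1)*tf / (k1+tf)
k1 = 4, tf = 79
Numerator = (4+1)*79 = 395
Denominator = 4 + 79 = 83
= 395/83 = 395/83

395/83


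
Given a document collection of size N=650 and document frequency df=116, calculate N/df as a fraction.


IDF ratio = N / df
= 650 / 116
= 325/58

325/58


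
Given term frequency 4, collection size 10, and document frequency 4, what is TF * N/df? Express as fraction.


TF * (N/df)
= 4 * (10/4)
= 4 * 5/2
= 10

10


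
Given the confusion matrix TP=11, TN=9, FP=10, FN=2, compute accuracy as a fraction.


Accuracy = (TP + TN) / (TP + TN + FP + FN)
TP + TN = 11 + 9 = 20
Total = 11 + 9 + 10 + 2 = 32
Accuracy = 20 / 32 = 5/8

5/8


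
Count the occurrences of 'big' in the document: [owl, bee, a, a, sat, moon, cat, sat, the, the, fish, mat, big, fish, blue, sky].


Document has 16 words
Scanning for 'big':
Found at positions: [12]
Count = 1

1


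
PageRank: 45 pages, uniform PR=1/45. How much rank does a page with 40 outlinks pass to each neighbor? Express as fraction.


Initial PR = 1/45 = 1/45
Outlinks = 40
Contribution per link = PR / outlinks
= 1/45 / 40
= 1/1800

1/1800


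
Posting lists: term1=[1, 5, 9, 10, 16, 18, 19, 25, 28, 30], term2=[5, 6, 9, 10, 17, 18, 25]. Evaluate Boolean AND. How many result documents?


Boolean AND: find intersection of posting lists
term1 docs: [1, 5, 9, 10, 16, 18, 19, 25, 28, 30]
term2 docs: [5, 6, 9, 10, 17, 18, 25]
Intersection: [5, 9, 10, 18, 25]
|intersection| = 5

5


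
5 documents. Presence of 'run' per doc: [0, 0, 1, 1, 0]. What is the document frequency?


Checking each document for 'run':
Doc 1: absent
Doc 2: absent
Doc 3: present
Doc 4: present
Doc 5: absent
df = sum of presences = 0 + 0 + 1 + 1 + 0 = 2

2


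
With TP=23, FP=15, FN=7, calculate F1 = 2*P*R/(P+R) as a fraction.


F1 = 2 * P * R / (P + R)
P = TP/(TP+FP) = 23/38 = 23/38
R = TP/(TP+FN) = 23/30 = 23/30
2 * P * R = 2 * 23/38 * 23/30 = 529/570
P + R = 23/38 + 23/30 = 391/285
F1 = 529/570 / 391/285 = 23/34

23/34


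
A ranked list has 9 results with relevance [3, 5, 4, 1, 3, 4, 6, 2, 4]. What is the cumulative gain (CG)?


Cumulative Gain = sum of relevance scores
Position 1: rel=3, running sum=3
Position 2: rel=5, running sum=8
Position 3: rel=4, running sum=12
Position 4: rel=1, running sum=13
Position 5: rel=3, running sum=16
Position 6: rel=4, running sum=20
Position 7: rel=6, running sum=26
Position 8: rel=2, running sum=28
Position 9: rel=4, running sum=32
CG = 32

32


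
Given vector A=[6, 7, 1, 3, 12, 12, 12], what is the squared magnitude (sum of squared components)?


|A|^2 = sum of squared components
A[0]^2 = 6^2 = 36
A[1]^2 = 7^2 = 49
A[2]^2 = 1^2 = 1
A[3]^2 = 3^2 = 9
A[4]^2 = 12^2 = 144
A[5]^2 = 12^2 = 144
A[6]^2 = 12^2 = 144
Sum = 36 + 49 + 1 + 9 + 144 + 144 + 144 = 527

527


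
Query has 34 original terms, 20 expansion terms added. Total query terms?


Original terms: 34
Expansion terms: 20
Total = 34 + 20 = 54

54


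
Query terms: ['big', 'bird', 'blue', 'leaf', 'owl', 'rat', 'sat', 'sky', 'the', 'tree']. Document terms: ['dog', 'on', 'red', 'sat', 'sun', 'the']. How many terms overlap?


Query terms: ['big', 'bird', 'blue', 'leaf', 'owl', 'rat', 'sat', 'sky', 'the', 'tree']
Document terms: ['dog', 'on', 'red', 'sat', 'sun', 'the']
Common terms: ['sat', 'the']
Overlap count = 2

2


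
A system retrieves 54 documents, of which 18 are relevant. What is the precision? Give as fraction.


Precision = relevant_retrieved / total_retrieved
= 18 / 54
= 18 / (18 + 36)
= 1/3

1/3


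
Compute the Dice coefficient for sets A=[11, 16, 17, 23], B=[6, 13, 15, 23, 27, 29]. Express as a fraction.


A intersect B = [23]
|A intersect B| = 1
|A| = 4, |B| = 6
Dice = 2*1 / (4+6)
= 2 / 10 = 1/5

1/5


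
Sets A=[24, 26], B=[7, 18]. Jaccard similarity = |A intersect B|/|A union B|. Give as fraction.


A intersect B = []
|A intersect B| = 0
A union B = [7, 18, 24, 26]
|A union B| = 4
Jaccard = 0/4 = 0

0


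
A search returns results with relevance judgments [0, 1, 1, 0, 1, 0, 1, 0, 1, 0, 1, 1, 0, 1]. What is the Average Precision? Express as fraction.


Computing P@k for each relevant position:
Position 1: not relevant
Position 2: relevant, P@2 = 1/2 = 1/2
Position 3: relevant, P@3 = 2/3 = 2/3
Position 4: not relevant
Position 5: relevant, P@5 = 3/5 = 3/5
Position 6: not relevant
Position 7: relevant, P@7 = 4/7 = 4/7
Position 8: not relevant
Position 9: relevant, P@9 = 5/9 = 5/9
Position 10: not relevant
Position 11: relevant, P@11 = 6/11 = 6/11
Position 12: relevant, P@12 = 7/12 = 7/12
Position 13: not relevant
Position 14: relevant, P@14 = 8/14 = 4/7
Sum of P@k = 1/2 + 2/3 + 3/5 + 4/7 + 5/9 + 6/11 + 7/12 + 4/7 = 63671/13860
AP = 63671/13860 / 8 = 63671/110880

63671/110880


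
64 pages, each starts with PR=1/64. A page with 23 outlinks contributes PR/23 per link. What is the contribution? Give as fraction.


Initial PR = 1/64 = 1/64
Outlinks = 23
Contribution per link = PR / outlinks
= 1/64 / 23
= 1/1472

1/1472


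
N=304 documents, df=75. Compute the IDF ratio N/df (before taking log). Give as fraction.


IDF ratio = N / df
= 304 / 75
= 304/75

304/75


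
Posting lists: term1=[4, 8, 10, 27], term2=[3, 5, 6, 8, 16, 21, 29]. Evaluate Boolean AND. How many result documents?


Boolean AND: find intersection of posting lists
term1 docs: [4, 8, 10, 27]
term2 docs: [3, 5, 6, 8, 16, 21, 29]
Intersection: [8]
|intersection| = 1

1


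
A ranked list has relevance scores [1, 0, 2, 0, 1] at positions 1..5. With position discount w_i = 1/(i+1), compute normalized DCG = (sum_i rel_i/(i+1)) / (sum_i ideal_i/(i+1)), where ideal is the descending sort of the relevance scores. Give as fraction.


Position discount weights w_i = 1/(i+1) for i=1..5:
Weights = [1/2, 1/3, 1/4, 1/5, 1/6]
Actual relevance: [1, 0, 2, 0, 1]
DCG = 1/2 + 0/3 + 2/4 + 0/5 + 1/6 = 7/6
Ideal relevance (sorted desc): [2, 1, 1, 0, 0]
Ideal DCG = 2/2 + 1/3 + 1/4 + 0/5 + 0/6 = 19/12
nDCG = DCG / ideal_DCG = 7/6 / 19/12 = 14/19

14/19


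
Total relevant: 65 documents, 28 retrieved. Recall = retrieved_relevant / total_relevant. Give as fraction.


Recall = retrieved_relevant / total_relevant
= 28 / 65
= 28 / (28 + 37)
= 28/65

28/65


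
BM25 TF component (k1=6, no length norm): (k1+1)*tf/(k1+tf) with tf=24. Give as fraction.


BM25 TF component = (k1+1)*tf / (k1+tf)
k1 = 6, tf = 24
Numerator = (6+1)*24 = 168
Denominator = 6 + 24 = 30
= 168/30 = 28/5

28/5


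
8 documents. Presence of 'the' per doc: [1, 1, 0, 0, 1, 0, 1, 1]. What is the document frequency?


Checking each document for 'the':
Doc 1: present
Doc 2: present
Doc 3: absent
Doc 4: absent
Doc 5: present
Doc 6: absent
Doc 7: present
Doc 8: present
df = sum of presences = 1 + 1 + 0 + 0 + 1 + 0 + 1 + 1 = 5

5


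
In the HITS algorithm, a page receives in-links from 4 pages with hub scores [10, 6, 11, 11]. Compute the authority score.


Authority = sum of hub scores of in-linkers
In-link 1: hub score = 10
In-link 2: hub score = 6
In-link 3: hub score = 11
In-link 4: hub score = 11
Authority = 10 + 6 + 11 + 11 = 38

38


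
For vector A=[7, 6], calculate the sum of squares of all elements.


|A|^2 = sum of squared components
A[0]^2 = 7^2 = 49
A[1]^2 = 6^2 = 36
Sum = 49 + 36 = 85

85


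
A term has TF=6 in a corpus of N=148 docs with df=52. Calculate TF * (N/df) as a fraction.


TF * (N/df)
= 6 * (148/52)
= 6 * 37/13
= 222/13

222/13


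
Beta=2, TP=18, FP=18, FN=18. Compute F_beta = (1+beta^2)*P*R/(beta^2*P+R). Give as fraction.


P = TP/(TP+FP) = 18/36 = 1/2
R = TP/(TP+FN) = 18/36 = 1/2
beta^2 = 2^2 = 4
(1 + beta^2) = 5
Numerator = (1+beta^2)*P*R = 5/4
Denominator = beta^2*P + R = 2 + 1/2 = 5/2
F_beta = 1/2

1/2


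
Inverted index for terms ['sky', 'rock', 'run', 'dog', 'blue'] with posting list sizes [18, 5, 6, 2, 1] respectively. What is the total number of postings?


Summing posting list sizes:
'sky': 18 postings
'rock': 5 postings
'run': 6 postings
'dog': 2 postings
'blue': 1 postings
Total = 18 + 5 + 6 + 2 + 1 = 32

32


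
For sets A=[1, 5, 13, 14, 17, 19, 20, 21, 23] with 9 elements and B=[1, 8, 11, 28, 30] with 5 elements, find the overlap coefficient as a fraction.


A intersect B = [1]
|A intersect B| = 1
min(|A|, |B|) = min(9, 5) = 5
Overlap = 1 / 5 = 1/5

1/5


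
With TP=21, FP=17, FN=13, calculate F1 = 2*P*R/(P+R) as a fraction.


F1 = 2 * P * R / (P + R)
P = TP/(TP+FP) = 21/38 = 21/38
R = TP/(TP+FN) = 21/34 = 21/34
2 * P * R = 2 * 21/38 * 21/34 = 441/646
P + R = 21/38 + 21/34 = 378/323
F1 = 441/646 / 378/323 = 7/12

7/12


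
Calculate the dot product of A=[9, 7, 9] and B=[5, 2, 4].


Dot product = sum of element-wise products
A[0]*B[0] = 9*5 = 45
A[1]*B[1] = 7*2 = 14
A[2]*B[2] = 9*4 = 36
Sum = 45 + 14 + 36 = 95

95


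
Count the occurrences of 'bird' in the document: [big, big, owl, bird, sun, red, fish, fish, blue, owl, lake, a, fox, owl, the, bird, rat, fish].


Document has 18 words
Scanning for 'bird':
Found at positions: [3, 15]
Count = 2

2


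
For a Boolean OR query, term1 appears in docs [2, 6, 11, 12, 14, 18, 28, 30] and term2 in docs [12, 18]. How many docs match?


Boolean OR: find union of posting lists
term1 docs: [2, 6, 11, 12, 14, 18, 28, 30]
term2 docs: [12, 18]
Union: [2, 6, 11, 12, 14, 18, 28, 30]
|union| = 8

8


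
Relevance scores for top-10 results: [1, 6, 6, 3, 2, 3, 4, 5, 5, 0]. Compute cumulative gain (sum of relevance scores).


Cumulative Gain = sum of relevance scores
Position 1: rel=1, running sum=1
Position 2: rel=6, running sum=7
Position 3: rel=6, running sum=13
Position 4: rel=3, running sum=16
Position 5: rel=2, running sum=18
Position 6: rel=3, running sum=21
Position 7: rel=4, running sum=25
Position 8: rel=5, running sum=30
Position 9: rel=5, running sum=35
Position 10: rel=0, running sum=35
CG = 35

35


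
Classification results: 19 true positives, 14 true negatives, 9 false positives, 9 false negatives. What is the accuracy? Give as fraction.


Accuracy = (TP + TN) / (TP + TN + FP + FN)
TP + TN = 19 + 14 = 33
Total = 19 + 14 + 9 + 9 = 51
Accuracy = 33 / 51 = 11/17

11/17


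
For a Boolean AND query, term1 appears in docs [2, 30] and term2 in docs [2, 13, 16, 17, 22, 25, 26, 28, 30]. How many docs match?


Boolean AND: find intersection of posting lists
term1 docs: [2, 30]
term2 docs: [2, 13, 16, 17, 22, 25, 26, 28, 30]
Intersection: [2, 30]
|intersection| = 2

2


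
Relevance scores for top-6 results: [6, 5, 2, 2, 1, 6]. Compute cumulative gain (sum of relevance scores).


Cumulative Gain = sum of relevance scores
Position 1: rel=6, running sum=6
Position 2: rel=5, running sum=11
Position 3: rel=2, running sum=13
Position 4: rel=2, running sum=15
Position 5: rel=1, running sum=16
Position 6: rel=6, running sum=22
CG = 22

22


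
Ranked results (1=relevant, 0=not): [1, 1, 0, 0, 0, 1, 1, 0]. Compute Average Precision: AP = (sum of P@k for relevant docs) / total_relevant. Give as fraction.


Computing P@k for each relevant position:
Position 1: relevant, P@1 = 1/1 = 1
Position 2: relevant, P@2 = 2/2 = 1
Position 3: not relevant
Position 4: not relevant
Position 5: not relevant
Position 6: relevant, P@6 = 3/6 = 1/2
Position 7: relevant, P@7 = 4/7 = 4/7
Position 8: not relevant
Sum of P@k = 1 + 1 + 1/2 + 4/7 = 43/14
AP = 43/14 / 4 = 43/56

43/56


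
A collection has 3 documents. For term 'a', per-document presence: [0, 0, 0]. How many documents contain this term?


Checking each document for 'a':
Doc 1: absent
Doc 2: absent
Doc 3: absent
df = sum of presences = 0 + 0 + 0 = 0

0


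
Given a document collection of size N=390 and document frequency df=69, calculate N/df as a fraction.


IDF ratio = N / df
= 390 / 69
= 130/23

130/23


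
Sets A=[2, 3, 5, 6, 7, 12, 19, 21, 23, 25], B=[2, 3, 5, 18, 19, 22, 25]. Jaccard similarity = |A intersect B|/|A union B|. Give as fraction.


A intersect B = [2, 3, 5, 19, 25]
|A intersect B| = 5
A union B = [2, 3, 5, 6, 7, 12, 18, 19, 21, 22, 23, 25]
|A union B| = 12
Jaccard = 5/12 = 5/12

5/12


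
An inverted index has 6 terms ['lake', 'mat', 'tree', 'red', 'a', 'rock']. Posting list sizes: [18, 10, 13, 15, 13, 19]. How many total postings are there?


Summing posting list sizes:
'lake': 18 postings
'mat': 10 postings
'tree': 13 postings
'red': 15 postings
'a': 13 postings
'rock': 19 postings
Total = 18 + 10 + 13 + 15 + 13 + 19 = 88

88


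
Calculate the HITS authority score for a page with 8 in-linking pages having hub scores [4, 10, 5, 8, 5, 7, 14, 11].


Authority = sum of hub scores of in-linkers
In-link 1: hub score = 4
In-link 2: hub score = 10
In-link 3: hub score = 5
In-link 4: hub score = 8
In-link 5: hub score = 5
In-link 6: hub score = 7
In-link 7: hub score = 14
In-link 8: hub score = 11
Authority = 4 + 10 + 5 + 8 + 5 + 7 + 14 + 11 = 64

64
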